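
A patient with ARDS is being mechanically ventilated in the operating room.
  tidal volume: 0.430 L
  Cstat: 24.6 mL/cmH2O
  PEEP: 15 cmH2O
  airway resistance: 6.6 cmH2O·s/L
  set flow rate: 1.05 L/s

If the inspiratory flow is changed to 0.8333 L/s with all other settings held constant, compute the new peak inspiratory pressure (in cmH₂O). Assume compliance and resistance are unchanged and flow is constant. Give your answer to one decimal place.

PIP = Vt/C + R·V̇ + PEEP (constant-flow equation of motion).
Only the resistive term changes: ΔPIP = R × ΔV̇ = 6.6 × (0.8333 − 1.05) = 6.6 × -0.2167 = -1.43 cmH2O.
Original PIP = 430/24.6 + 6.6×1.05 + 15 = 39.41 cmH2O; new PIP = 39.41 + (-1.43) = 37.98 cmH2O.

38.0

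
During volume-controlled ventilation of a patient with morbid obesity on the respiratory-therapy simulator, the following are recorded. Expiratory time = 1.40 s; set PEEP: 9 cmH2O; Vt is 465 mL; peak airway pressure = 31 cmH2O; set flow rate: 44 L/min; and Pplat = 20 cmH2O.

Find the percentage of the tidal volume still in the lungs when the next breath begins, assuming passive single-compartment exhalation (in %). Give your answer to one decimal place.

11.0

Flow: 44 L/min ÷ 60 = 0.7333 L/s.
R = (PIP − Pplat)/V̇ = (31 − 20) / 0.7333 = 11.0/0.7333 = 15.001 cmH2O·s/L.
C = Vt/(Pplat − PEEP) = 465.0 / (20 − 9) = 465.0/11.0 = 42.273 mL/cmH2O.
τ = R × C = 15.001 × 0.04227 L/cmH2O = 0.6341 s.
Fraction remaining at end-expiration = e^(−Te/τ) = e^(−1.40/0.6341) = 0.1099 → 10.99%.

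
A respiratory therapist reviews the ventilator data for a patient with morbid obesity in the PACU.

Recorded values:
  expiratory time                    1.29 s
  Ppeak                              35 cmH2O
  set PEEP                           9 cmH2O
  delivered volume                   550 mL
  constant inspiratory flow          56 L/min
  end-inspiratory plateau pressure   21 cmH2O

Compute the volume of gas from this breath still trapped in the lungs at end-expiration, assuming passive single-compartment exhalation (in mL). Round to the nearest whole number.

84

Flow: 56 L/min ÷ 60 = 0.9333 L/s.
R = (PIP − Pplat)/V̇ = (35 − 21) / 0.9333 = 14.0/0.9333 = 15.001 cmH2O·s/L.
C = Vt/(Pplat − PEEP) = 550.0 / (21 − 9) = 550.0/12.0 = 45.833 mL/cmH2O.
τ = R × C = 15.001 × 0.04583 L/cmH2O = 0.6875 s.
Fraction remaining = e^(−Te/τ) = e^(−1.29/0.6875) = 0.1531.
Trapped volume = 550.0 × 0.1531 = 84.205 mL.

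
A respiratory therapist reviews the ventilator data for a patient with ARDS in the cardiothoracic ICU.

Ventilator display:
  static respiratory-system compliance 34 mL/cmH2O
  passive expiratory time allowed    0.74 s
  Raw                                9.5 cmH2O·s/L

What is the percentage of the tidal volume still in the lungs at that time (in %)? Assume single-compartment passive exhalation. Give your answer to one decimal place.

10.1

τ = R × C = 9.5 × 34 mL/cmH2O = 9.5 × 0.034 L/cmH2O = 0.323 s.
Passive exhalation: V(t)/V₀ = e^(−t/τ) = e^(−0.74/0.323) = 0.1012.
Fraction remaining = 0.1012 → 10.12%.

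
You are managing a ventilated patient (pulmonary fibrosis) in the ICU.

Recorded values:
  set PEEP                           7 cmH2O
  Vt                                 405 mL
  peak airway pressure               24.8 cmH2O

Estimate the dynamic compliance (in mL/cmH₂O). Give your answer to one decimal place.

Dynamic compliance = Vt / (PIP − PEEP) = 405 / (24.8 − 7) = 405 / 17.8 = 22.753 mL/cmH2O.

22.8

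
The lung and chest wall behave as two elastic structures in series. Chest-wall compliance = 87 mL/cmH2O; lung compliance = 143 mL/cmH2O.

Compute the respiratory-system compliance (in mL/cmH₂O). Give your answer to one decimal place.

54.1

Lung and chest wall are elastances in series: 1/Crs = 1/CL + 1/Ccw.
1/Crs = 1/143 + 1/87 = 0.01849.
Crs = 54.083 mL/cmH2O.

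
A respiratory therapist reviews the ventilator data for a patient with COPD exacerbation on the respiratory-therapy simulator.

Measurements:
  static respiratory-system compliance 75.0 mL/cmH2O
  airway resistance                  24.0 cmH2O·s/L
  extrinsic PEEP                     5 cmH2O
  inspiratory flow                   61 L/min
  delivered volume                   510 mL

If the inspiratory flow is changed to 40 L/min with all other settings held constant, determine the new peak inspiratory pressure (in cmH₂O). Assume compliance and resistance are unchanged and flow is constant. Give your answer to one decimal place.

Flow: 61 L/min ÷ 60 = 1.0167 L/s.
New flow: 40 L/min ÷ 60 = 0.6667 L/s.
PIP = Vt/C + R·V̇ + PEEP (constant-flow equation of motion).
Only the resistive term changes: ΔPIP = R × ΔV̇ = 24.0 × (0.6667 − 1.0167) = 24.0 × -0.35 = -8.4 cmH2O.
Original PIP = 510/75.0 + 24.0×1.0167 + 5 = 36.201 cmH2O; new PIP = 36.201 + (-8.4) = 27.801 cmH2O.

27.8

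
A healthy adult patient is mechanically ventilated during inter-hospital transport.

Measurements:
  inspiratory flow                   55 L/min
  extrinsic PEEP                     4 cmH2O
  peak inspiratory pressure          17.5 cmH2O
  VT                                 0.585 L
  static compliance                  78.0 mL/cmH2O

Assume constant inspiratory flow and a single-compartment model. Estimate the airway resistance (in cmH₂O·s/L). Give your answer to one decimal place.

6.5

Flow: 55 L/min ÷ 60 = 0.9167 L/s.
Equation of motion (constant flow): PIP = Vt/C + R·V̇ + PEEP.
R·V̇ = PIP − Vt/C − PEEP = 17.5 − 585/78.0 − 4 = 17.5 − 7.5 − 4 = 6.0 cmH2O.
R = 6.0 / 0.9167 = 6.545 cmH2O·s/L.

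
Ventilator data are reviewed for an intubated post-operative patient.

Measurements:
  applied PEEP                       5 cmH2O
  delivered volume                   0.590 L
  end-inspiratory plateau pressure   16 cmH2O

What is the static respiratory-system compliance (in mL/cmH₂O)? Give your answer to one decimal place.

53.6

Cstat = Vt / (Pplat − PEEP) = 590 / (16 − 5) = 590 / 11.0 = 53.636 mL/cmH2O.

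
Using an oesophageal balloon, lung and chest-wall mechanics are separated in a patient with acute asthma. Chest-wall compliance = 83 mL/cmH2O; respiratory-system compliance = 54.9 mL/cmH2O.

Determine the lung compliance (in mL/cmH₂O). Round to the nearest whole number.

1/CL = 1/Crs − 1/Ccw.
1/CL = 1/54.9 − 1/83 = 0.006167.
CL = 162.15 mL/cmH2O.

162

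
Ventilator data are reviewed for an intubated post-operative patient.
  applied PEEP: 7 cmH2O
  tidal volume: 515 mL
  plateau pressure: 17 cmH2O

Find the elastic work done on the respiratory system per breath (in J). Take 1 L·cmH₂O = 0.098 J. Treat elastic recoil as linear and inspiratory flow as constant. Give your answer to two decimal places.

Elastic work ≈ ½ × (Pplat − PEEP) × Vt = 0.5 × (17 − 7) × 0.515 L = 0.5 × 10.0 × 0.515 = 2.575 L·cmH2O.
× 0.098 J/(L·cmH2O) → 0.2524 J.

0.25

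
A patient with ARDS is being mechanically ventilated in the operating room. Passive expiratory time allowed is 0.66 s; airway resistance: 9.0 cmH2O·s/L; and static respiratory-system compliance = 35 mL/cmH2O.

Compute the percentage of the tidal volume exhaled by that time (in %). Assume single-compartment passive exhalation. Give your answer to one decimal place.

87.7

τ = R × C = 9.0 × 35 mL/cmH2O = 9.0 × 0.035 L/cmH2O = 0.315 s.
Passive exhalation: V(t)/V₀ = e^(−t/τ) = e^(−0.66/0.315) = 0.123.
Fraction exhaled = 1 − 0.123 = 0.877 → 87.7%.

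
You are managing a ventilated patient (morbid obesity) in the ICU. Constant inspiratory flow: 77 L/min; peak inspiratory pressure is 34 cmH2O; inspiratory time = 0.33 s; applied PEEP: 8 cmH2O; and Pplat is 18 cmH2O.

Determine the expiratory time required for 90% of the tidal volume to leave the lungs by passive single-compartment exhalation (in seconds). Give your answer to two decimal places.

Flow: 77 L/min ÷ 60 = 1.2833 L/s.
Vt = flow × Ti = 1.2833 L/s × 0.33 s × 1000 mL/L = 423.49 mL.
R = (PIP − Pplat)/V̇ = (34 − 18) / 1.2833 = 16.0/1.2833 = 12.468 cmH2O·s/L.
C = Vt/(Pplat − PEEP) = 423.49 / (18 − 8) = 423.49/10.0 = 42.349 mL/cmH2O.
τ = R × C = 12.468 × 0.04235 L/cmH2O = 0.528 s.
t = −τ·ln(1 − 0.90) = −0.528·ln(0.1) = 1.216 s.

1.22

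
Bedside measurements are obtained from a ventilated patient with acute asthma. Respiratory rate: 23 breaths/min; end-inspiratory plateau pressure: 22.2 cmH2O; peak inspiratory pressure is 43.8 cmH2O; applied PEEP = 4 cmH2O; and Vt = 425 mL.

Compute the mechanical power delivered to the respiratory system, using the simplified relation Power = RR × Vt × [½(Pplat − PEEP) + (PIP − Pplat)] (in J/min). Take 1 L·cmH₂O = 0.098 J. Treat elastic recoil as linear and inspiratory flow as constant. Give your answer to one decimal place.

29.4

Per-breath work = Vt × [½(Pplat−PEEP) + (PIP−Pplat)] = 0.425 × [0.5×18.2 + 21.6] = 0.425 × 30.7 = 13.048 L·cmH2O.
Power = 23 × 13.048 = 300.1 L·cmH2O/min.
× 0.098 J/(L·cmH2O) → 29.41 J/min.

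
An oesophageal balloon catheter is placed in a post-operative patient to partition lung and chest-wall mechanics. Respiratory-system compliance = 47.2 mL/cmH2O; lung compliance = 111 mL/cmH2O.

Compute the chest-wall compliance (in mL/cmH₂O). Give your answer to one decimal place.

82.1

1/Ccw = 1/Crs − 1/CL.
1/Ccw = 1/47.2 − 1/111 = 0.01218.
Ccw = 82.102 mL/cmH2O.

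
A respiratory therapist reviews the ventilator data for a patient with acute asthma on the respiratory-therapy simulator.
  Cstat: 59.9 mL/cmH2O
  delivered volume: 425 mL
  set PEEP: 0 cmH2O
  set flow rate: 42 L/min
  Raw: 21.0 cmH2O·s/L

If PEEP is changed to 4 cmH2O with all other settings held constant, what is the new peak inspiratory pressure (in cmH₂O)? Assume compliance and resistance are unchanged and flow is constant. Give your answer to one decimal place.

25.8

Flow: 42 L/min ÷ 60 = 0.7 L/s.
PIP = Vt/C + R·V̇ + PEEP (constant-flow equation of motion).
Only the baseline term changes: ΔPIP = ΔPEEP = 4 − 0 = 4.0 cmH2O.
Original PIP = 425/59.9 + 21.0×0.7 + 0 = 21.795 cmH2O; new PIP = 21.795 + (4.0) = 25.795 cmH2O.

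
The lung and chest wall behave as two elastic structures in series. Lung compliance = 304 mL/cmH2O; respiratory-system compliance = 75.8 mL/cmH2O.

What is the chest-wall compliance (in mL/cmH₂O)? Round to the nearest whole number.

101

1/Ccw = 1/Crs − 1/CL.
1/Ccw = 1/75.8 − 1/304 = 0.009903.
Ccw = 100.98 mL/cmH2O.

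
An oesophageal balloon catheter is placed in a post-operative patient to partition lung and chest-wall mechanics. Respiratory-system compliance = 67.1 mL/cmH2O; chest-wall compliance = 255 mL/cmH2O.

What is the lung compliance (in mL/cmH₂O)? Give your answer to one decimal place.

91.1

1/CL = 1/Crs − 1/Ccw.
1/CL = 1/67.1 − 1/255 = 0.01098.
CL = 91.075 mL/cmH2O.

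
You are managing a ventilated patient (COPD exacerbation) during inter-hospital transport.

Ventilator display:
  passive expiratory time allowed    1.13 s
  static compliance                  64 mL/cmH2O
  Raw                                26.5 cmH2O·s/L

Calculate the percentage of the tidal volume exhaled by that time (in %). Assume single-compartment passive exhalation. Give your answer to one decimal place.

48.6

τ = R × C = 26.5 × 64 mL/cmH2O = 26.5 × 0.064 L/cmH2O = 1.696 s.
Passive exhalation: V(t)/V₀ = e^(−t/τ) = e^(−1.13/1.696) = 0.5136.
Fraction exhaled = 1 − 0.5136 = 0.4864 → 48.64%.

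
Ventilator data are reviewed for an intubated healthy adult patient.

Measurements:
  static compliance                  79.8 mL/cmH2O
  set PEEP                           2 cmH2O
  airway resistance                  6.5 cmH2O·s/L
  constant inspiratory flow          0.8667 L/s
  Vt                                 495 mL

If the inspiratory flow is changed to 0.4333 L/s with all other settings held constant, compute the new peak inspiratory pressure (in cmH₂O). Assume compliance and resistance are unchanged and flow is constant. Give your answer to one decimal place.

PIP = Vt/C + R·V̇ + PEEP (constant-flow equation of motion).
Only the resistive term changes: ΔPIP = R × ΔV̇ = 6.5 × (0.4333 − 0.8667) = 6.5 × -0.4334 = -2.817 cmH2O.
Original PIP = 495/79.8 + 6.5×0.8667 + 2 = 13.837 cmH2O; new PIP = 13.837 + (-2.817) = 11.02 cmH2O.

11.0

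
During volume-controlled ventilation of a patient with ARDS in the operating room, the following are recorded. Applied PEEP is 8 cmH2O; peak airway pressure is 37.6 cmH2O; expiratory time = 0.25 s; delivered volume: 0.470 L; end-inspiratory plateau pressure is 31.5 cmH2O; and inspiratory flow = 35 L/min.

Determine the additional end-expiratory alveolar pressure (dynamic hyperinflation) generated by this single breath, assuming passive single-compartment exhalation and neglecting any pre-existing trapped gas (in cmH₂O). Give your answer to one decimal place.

Flow: 35 L/min ÷ 60 = 0.5833 L/s.
R = (PIP − Pplat)/V̇ = (37.6 − 31.5) / 0.5833 = 6.1/0.5833 = 10.458 cmH2O·s/L.
C = Vt/(Pplat − PEEP) = 470.0 / (31.5 − 8) = 470.0/23.5 = 20.0 mL/cmH2O.
τ = R × C = 10.458 × 0.02 L/cmH2O = 0.2092 s.
Fraction remaining = e^(−Te/τ) = e^(−0.25/0.2092) = 0.3027; trapped volume = 470.0 × 0.3027 = 142.27 mL.
Additional alveolar pressure from trapping ≈ V_trapped / C = 142.27 / 20.0 = 7.114 cmH2O.

7.1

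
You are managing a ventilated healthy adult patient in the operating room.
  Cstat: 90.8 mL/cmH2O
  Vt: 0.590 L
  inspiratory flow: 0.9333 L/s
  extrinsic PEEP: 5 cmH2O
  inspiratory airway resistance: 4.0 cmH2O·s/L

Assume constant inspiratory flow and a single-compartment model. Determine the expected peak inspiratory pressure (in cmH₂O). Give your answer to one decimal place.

Equation of motion (constant flow): PIP = Vt/C + R·V̇ + PEEP.
PIP = 590/90.8 + 4.0×0.9333 + 5 = 6.498 + 3.733 + 5 = 15.231 cmH2O.

15.2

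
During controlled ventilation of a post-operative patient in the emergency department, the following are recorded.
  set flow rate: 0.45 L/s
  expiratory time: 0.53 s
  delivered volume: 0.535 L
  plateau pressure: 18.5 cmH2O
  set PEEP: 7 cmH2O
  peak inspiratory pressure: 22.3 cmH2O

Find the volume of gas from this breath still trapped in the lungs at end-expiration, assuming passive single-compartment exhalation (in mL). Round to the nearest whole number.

R = (PIP − Pplat)/V̇ = (22.3 − 18.5) / 0.45 = 3.8/0.45 = 8.444 cmH2O·s/L.
C = Vt/(Pplat − PEEP) = 535.0 / (18.5 − 7) = 535.0/11.5 = 46.522 mL/cmH2O.
τ = R × C = 8.444 × 0.04652 L/cmH2O = 0.3928 s.
Fraction remaining = e^(−Te/τ) = e^(−0.53/0.3928) = 0.2594.
Trapped volume = 535.0 × 0.2594 = 138.78 mL.

139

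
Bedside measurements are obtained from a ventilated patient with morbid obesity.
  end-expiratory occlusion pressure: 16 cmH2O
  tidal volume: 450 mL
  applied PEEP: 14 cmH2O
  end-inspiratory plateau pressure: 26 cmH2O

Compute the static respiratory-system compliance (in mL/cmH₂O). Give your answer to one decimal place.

End-expiratory occlusion gives total PEEP = 16 cmH2O (intrinsic PEEP = 16 − 14 = 2). Use total PEEP for the elastic gradient.
Cstat = Vt / (Pplat − PEEPtotal) = 450 / (26 − 16) = 450 / 10.0 = 45.0 mL/cmH2O.

45.0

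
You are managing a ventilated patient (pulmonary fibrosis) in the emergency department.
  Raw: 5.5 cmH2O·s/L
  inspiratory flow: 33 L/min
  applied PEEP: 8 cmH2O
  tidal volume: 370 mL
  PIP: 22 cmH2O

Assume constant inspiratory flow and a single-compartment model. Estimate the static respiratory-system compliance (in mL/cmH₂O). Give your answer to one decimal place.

33.7

Flow: 33 L/min ÷ 60 = 0.55 L/s.
Equation of motion (constant flow): PIP = Vt/C + R·V̇ + PEEP.
Vt/C = PIP − R·V̇ − PEEP = 22 − 5.5×0.55 − 8 = 22 − 3.025 − 8 = 10.975 cmH2O.
C = Vt / 10.975 = 370 / 10.975 = 33.713 mL/cmH2O.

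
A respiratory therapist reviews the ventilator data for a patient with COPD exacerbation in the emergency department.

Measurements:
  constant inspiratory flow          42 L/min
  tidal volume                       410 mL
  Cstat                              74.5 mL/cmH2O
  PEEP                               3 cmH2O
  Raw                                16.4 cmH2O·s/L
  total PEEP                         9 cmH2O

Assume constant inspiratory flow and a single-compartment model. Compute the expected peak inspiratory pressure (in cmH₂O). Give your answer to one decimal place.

26.0

Flow: 42 L/min ÷ 60 = 0.7 L/s.
Total PEEP = 9 cmH2O (set 3 + intrinsic 6); this is the baseline alveolar pressure.
Equation of motion (constant flow): PIP = Vt/C + R·V̇ + PEEP.
PIP = 410/74.5 + 16.4×0.7 + 9 = 5.503 + 11.48 + 9 = 25.983 cmH2O.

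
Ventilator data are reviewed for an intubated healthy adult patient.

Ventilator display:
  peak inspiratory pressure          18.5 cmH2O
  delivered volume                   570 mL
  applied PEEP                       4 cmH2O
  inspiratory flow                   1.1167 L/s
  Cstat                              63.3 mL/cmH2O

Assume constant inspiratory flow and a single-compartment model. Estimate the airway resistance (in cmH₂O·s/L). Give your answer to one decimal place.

Equation of motion (constant flow): PIP = Vt/C + R·V̇ + PEEP.
R·V̇ = PIP − Vt/C − PEEP = 18.5 − 570/63.3 − 4 = 18.5 − 9.005 − 4 = 5.495 cmH2O.
R = 5.495 / 1.1167 = 4.921 cmH2O·s/L.

4.9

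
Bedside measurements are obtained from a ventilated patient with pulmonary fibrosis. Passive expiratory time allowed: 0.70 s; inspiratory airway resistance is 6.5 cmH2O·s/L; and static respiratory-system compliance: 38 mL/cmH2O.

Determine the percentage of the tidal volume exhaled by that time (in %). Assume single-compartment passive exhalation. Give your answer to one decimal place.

τ = R × C = 6.5 × 38 mL/cmH2O = 6.5 × 0.038 L/cmH2O = 0.247 s.
Passive exhalation: V(t)/V₀ = e^(−t/τ) = e^(−0.70/0.247) = 0.05878.
Fraction exhaled = 1 − 0.05878 = 0.9412 → 94.12%.

94.1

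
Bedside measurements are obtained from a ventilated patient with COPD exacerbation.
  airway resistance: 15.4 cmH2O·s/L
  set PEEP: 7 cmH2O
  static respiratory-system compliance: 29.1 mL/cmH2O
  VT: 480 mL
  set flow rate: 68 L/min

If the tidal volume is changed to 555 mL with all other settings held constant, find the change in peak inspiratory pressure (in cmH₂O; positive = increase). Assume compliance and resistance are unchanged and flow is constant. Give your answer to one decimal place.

PIP = Vt/C + R·V̇ + PEEP (constant-flow equation of motion).
Only the elastic term changes: ΔPIP = ΔVt / C = (555 − 480) / 29.1 = 2.577 cmH2O.

2.6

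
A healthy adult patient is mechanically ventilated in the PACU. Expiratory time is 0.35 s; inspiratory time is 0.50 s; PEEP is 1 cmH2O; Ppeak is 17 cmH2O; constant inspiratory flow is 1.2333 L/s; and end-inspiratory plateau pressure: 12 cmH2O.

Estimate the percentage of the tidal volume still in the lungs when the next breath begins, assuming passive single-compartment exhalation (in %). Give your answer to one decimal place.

Vt = flow × Ti = 1.2333 L/s × 0.50 s × 1000 mL/L = 616.65 mL.
R = (PIP − Pplat)/V̇ = (17 − 12) / 1.2333 = 5.0/1.2333 = 4.054 cmH2O·s/L.
C = Vt/(Pplat − PEEP) = 616.65 / (12 − 1) = 616.65/11.0 = 56.059 mL/cmH2O.
τ = R × C = 4.054 × 0.05606 L/cmH2O = 0.2273 s.
Fraction remaining at end-expiration = e^(−Te/τ) = e^(−0.35/0.2273) = 0.2144 → 21.44%.

21.4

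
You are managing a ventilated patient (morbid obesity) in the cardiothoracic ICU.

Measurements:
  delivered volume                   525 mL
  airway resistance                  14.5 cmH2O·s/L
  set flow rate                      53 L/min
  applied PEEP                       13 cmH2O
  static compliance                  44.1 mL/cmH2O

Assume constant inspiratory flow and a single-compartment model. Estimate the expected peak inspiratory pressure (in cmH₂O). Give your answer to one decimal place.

Flow: 53 L/min ÷ 60 = 0.8833 L/s.
Equation of motion (constant flow): PIP = Vt/C + R·V̇ + PEEP.
PIP = 525/44.1 + 14.5×0.8833 + 13 = 11.905 + 12.808 + 13 = 37.713 cmH2O.

37.7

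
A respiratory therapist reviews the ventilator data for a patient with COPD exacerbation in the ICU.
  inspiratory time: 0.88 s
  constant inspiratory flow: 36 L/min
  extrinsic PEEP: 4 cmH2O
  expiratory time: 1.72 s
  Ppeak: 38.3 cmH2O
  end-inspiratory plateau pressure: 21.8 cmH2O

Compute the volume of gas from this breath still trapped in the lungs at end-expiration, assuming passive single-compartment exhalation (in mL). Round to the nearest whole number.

Flow: 36 L/min ÷ 60 = 0.6 L/s.
Vt = flow × Ti = 0.6 L/s × 0.88 s × 1000 mL/L = 528.0 mL.
R = (PIP − Pplat)/V̇ = (38.3 − 21.8) / 0.6 = 16.5/0.6 = 27.5 cmH2O·s/L.
C = Vt/(Pplat − PEEP) = 528.0 / (21.8 − 4) = 528.0/17.8 = 29.663 mL/cmH2O.
τ = R × C = 27.5 × 0.02966 L/cmH2O = 0.8157 s.
Fraction remaining = e^(−Te/τ) = e^(−1.72/0.8157) = 0.1214.
Trapped volume = 528.0 × 0.1214 = 64.099 mL.

64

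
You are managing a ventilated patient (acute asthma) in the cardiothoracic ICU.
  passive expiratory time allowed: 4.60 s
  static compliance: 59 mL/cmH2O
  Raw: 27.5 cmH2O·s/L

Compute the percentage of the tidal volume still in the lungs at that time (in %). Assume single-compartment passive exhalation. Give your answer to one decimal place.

τ = R × C = 27.5 × 59 mL/cmH2O = 27.5 × 0.059 L/cmH2O = 1.623 s.
Passive exhalation: V(t)/V₀ = e^(−t/τ) = e^(−4.60/1.623) = 0.05876.
Fraction remaining = 0.05876 → 5.876%.

5.9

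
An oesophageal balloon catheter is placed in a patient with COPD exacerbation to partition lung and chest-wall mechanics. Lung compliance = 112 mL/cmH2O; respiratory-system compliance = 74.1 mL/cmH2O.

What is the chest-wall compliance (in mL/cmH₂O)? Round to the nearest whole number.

1/Ccw = 1/Crs − 1/CL.
1/Ccw = 1/74.1 − 1/112 = 0.004567.
Ccw = 218.96 mL/cmH2O.

219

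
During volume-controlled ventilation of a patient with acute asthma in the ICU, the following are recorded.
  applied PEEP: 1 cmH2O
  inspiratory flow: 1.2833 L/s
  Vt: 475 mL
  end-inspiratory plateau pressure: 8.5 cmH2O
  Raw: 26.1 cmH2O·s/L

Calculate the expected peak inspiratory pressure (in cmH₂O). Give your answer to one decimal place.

PIP = Pplat + Raw × flow = 8.5 + 26.1 × 1.2833 = 8.5 + 33.494 = 41.994 cmH2O.

42.0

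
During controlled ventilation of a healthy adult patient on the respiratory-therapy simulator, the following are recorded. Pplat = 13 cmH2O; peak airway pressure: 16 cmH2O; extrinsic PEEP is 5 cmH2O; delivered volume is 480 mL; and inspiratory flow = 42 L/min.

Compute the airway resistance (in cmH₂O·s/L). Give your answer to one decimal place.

4.3

Flow: 42 L/min ÷ 60 = 0.7 L/s.
Raw = (PIP − Pplat) / flow = (16 − 13) / 0.7 = 3.0 / 0.7 = 4.286 cmH2O·s/L.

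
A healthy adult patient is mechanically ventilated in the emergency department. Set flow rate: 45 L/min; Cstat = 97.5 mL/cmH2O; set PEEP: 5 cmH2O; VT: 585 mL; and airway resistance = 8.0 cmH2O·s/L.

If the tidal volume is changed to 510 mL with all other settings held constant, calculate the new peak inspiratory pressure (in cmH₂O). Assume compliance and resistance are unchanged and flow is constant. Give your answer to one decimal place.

16.2

Flow: 45 L/min ÷ 60 = 0.75 L/s.
PIP = Vt/C + R·V̇ + PEEP (constant-flow equation of motion).
Only the elastic term changes: ΔPIP = ΔVt / C = (510 − 585) / 97.5 = -0.7692 cmH2O.
Original PIP = 585/97.5 + 8.0×0.75 + 5 = 17.0 cmH2O; new PIP = 17.0 + (-0.7692) = 16.231 cmH2O.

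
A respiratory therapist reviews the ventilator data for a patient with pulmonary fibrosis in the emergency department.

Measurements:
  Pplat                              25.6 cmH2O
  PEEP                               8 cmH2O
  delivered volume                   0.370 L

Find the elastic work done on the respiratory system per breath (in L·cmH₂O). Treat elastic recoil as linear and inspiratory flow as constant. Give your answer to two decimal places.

3.26

Elastic work ≈ ½ × (Pplat − PEEP) × Vt = 0.5 × (25.6 − 8) × 0.370 L = 0.5 × 17.6 × 0.370 = 3.256 L·cmH2O.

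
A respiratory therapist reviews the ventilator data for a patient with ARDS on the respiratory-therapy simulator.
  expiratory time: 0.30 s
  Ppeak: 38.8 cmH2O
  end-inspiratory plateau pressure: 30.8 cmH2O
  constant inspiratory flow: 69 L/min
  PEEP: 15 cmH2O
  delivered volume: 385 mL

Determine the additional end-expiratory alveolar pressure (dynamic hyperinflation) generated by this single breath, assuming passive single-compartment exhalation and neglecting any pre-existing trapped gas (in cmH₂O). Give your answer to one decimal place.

Flow: 69 L/min ÷ 60 = 1.15 L/s.
R = (PIP − Pplat)/V̇ = (38.8 − 30.8) / 1.15 = 8.0/1.15 = 6.957 cmH2O·s/L.
C = Vt/(Pplat − PEEP) = 385.0 / (30.8 − 15) = 385.0/15.8 = 24.367 mL/cmH2O.
τ = R × C = 6.957 × 0.02437 L/cmH2O = 0.1695 s.
Fraction remaining = e^(−Te/τ) = e^(−0.30/0.1695) = 0.1703; trapped volume = 385.0 × 0.1703 = 65.566 mL.
Additional alveolar pressure from trapping ≈ V_trapped / C = 65.566 / 24.367 = 2.691 cmH2O.

2.7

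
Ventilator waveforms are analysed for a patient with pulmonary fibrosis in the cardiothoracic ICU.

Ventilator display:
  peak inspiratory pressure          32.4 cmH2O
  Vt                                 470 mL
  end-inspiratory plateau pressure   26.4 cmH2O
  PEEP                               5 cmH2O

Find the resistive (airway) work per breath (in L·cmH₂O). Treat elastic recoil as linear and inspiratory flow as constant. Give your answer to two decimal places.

2.82

With constant inspiratory flow the resistive pressure is constant at PIP − Pplat = 32.4 − 26.4 = 6.0 cmH2O, so resistive work = 6.0 × 0.470 = 2.82 L·cmH2O.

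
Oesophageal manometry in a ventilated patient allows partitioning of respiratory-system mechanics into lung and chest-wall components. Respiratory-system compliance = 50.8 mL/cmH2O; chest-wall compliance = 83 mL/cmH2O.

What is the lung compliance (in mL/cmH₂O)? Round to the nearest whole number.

1/CL = 1/Crs − 1/Ccw.
1/CL = 1/50.8 − 1/83 = 0.007637.
CL = 130.94 mL/cmH2O.

131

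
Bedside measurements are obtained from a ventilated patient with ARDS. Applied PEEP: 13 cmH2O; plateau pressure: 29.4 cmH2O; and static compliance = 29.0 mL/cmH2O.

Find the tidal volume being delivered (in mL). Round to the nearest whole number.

Vt = Cstat × (Pplat − PEEP) = 29.0 × (29.4 − 13) = 29.0 × 16.4 = 475.6 mL.

476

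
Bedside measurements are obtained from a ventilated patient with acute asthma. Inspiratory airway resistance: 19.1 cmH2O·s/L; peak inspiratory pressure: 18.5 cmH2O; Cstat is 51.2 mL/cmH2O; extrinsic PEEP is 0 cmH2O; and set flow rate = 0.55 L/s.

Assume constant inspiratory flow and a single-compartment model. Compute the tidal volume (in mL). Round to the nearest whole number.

Equation of motion (constant flow): PIP = Vt/C + R·V̇ + PEEP.
Vt/C = PIP − R·V̇ − PEEP = 18.5 − 10.505 − 0 = 7.995 cmH2O.
Vt = C × 7.995 = 51.2 × 7.995 = 409.34 mL.

409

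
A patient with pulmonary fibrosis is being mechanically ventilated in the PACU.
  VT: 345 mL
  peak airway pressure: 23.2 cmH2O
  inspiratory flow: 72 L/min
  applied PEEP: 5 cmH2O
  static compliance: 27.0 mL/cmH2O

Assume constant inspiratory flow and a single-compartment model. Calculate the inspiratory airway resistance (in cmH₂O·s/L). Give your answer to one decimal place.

4.5

Flow: 72 L/min ÷ 60 = 1.2 L/s.
Equation of motion (constant flow): PIP = Vt/C + R·V̇ + PEEP.
R·V̇ = PIP − Vt/C − PEEP = 23.2 − 345/27.0 − 5 = 23.2 − 12.778 − 5 = 5.422 cmH2O.
R = 5.422 / 1.2 = 4.518 cmH2O·s/L.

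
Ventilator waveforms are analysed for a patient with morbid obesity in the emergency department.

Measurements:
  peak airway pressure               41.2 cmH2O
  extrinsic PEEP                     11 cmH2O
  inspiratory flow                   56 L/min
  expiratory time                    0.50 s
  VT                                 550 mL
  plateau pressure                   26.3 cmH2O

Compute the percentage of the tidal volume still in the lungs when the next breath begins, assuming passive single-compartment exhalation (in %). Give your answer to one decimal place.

Flow: 56 L/min ÷ 60 = 0.9333 L/s.
R = (PIP − Pplat)/V̇ = (41.2 − 26.3) / 0.9333 = 14.9/0.9333 = 15.965 cmH2O·s/L.
C = Vt/(Pplat − PEEP) = 550.0 / (26.3 − 11) = 550.0/15.3 = 35.948 mL/cmH2O.
τ = R × C = 15.965 × 0.03595 L/cmH2O = 0.5739 s.
Fraction remaining at end-expiration = e^(−Te/τ) = e^(−0.50/0.5739) = 0.4184 → 41.84%.

41.8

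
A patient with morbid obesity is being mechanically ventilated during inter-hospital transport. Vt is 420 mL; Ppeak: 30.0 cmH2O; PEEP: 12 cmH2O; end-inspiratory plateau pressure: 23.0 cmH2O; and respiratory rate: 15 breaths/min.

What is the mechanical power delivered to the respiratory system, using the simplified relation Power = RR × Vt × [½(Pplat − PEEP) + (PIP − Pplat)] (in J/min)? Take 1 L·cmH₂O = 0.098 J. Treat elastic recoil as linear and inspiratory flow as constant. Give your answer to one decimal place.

7.7

Per-breath work = Vt × [½(Pplat−PEEP) + (PIP−Pplat)] = 0.420 × [0.5×11.0 + 7.0] = 0.420 × 12.5 = 5.25 L·cmH2O.
Power = 15 × 5.25 = 78.75 L·cmH2O/min.
× 0.098 J/(L·cmH2O) → 7.718 J/min.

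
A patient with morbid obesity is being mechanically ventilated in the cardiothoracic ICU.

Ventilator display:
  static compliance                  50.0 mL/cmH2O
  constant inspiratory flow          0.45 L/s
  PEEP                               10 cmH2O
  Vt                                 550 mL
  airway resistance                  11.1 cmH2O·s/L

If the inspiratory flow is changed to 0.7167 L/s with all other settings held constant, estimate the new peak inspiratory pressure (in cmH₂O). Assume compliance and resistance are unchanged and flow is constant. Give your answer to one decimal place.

PIP = Vt/C + R·V̇ + PEEP (constant-flow equation of motion).
Only the resistive term changes: ΔPIP = R × ΔV̇ = 11.1 × (0.7167 − 0.45) = 11.1 × 0.2667 = 2.96 cmH2O.
Original PIP = 550/50.0 + 11.1×0.45 + 10 = 25.995 cmH2O; new PIP = 25.995 + (2.96) = 28.955 cmH2O.

29.0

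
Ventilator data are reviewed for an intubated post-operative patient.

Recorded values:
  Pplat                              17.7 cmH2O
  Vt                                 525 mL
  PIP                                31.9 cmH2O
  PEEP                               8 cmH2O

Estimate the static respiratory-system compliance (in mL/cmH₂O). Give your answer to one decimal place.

Cstat = Vt / (Pplat − PEEP) = 525 / (17.7 − 8) = 525 / 9.7 = 54.124 mL/cmH2O.

54.1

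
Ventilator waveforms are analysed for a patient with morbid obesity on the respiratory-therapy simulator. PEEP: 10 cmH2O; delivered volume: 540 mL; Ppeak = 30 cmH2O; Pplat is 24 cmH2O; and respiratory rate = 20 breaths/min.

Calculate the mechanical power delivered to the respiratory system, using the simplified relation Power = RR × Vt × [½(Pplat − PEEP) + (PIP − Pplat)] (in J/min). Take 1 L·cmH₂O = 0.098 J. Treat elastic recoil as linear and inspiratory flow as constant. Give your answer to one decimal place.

Per-breath work = Vt × [½(Pplat−PEEP) + (PIP−Pplat)] = 0.540 × [0.5×14.0 + 6.0] = 0.540 × 13.0 = 7.02 L·cmH2O.
Power = 20 × 7.02 = 140.4 L·cmH2O/min.
× 0.098 J/(L·cmH2O) → 13.759 J/min.

13.8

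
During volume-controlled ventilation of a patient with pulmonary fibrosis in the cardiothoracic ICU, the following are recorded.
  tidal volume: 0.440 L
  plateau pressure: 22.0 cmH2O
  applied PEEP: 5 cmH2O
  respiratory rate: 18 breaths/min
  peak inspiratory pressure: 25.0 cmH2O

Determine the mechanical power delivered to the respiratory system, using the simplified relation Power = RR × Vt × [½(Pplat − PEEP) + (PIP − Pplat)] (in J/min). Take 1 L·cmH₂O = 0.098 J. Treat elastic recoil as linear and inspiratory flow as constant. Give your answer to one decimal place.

8.9

Per-breath work = Vt × [½(Pplat−PEEP) + (PIP−Pplat)] = 0.440 × [0.5×17.0 + 3.0] = 0.440 × 11.5 = 5.06 L·cmH2O.
Power = 18 × 5.06 = 91.08 L·cmH2O/min.
× 0.098 J/(L·cmH2O) → 8.926 J/min.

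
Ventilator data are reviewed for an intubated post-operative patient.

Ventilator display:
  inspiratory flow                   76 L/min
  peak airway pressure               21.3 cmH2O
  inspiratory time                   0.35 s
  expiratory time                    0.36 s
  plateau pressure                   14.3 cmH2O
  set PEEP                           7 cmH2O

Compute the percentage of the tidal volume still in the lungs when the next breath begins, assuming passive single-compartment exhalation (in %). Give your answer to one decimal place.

Flow: 76 L/min ÷ 60 = 1.2667 L/s.
Vt = flow × Ti = 1.2667 L/s × 0.35 s × 1000 mL/L = 443.35 mL.
R = (PIP − Pplat)/V̇ = (21.3 − 14.3) / 1.2667 = 7.0/1.2667 = 5.526 cmH2O·s/L.
C = Vt/(Pplat − PEEP) = 443.35 / (14.3 − 7) = 443.35/7.3 = 60.733 mL/cmH2O.
τ = R × C = 5.526 × 0.06073 L/cmH2O = 0.3356 s.
Fraction remaining at end-expiration = e^(−Te/τ) = e^(−0.36/0.3356) = 0.3421 → 34.21%.

34.2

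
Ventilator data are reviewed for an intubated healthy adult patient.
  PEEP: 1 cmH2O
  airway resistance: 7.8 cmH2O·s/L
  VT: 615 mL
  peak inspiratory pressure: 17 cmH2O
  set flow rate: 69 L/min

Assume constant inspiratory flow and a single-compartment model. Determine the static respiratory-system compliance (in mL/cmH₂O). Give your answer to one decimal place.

Flow: 69 L/min ÷ 60 = 1.15 L/s.
Equation of motion (constant flow): PIP = Vt/C + R·V̇ + PEEP.
Vt/C = PIP − R·V̇ − PEEP = 17 − 7.8×1.15 − 1 = 17 − 8.97 − 1 = 7.03 cmH2O.
C = Vt / 7.03 = 615 / 7.03 = 87.482 mL/cmH2O.

87.5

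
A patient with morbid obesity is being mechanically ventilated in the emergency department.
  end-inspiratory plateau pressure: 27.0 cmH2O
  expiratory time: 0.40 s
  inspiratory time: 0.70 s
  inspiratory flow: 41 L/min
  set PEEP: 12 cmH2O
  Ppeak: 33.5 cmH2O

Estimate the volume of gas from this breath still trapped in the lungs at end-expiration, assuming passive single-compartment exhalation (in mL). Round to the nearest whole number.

128

Flow: 41 L/min ÷ 60 = 0.6833 L/s.
Vt = flow × Ti = 0.6833 L/s × 0.70 s × 1000 mL/L = 478.31 mL.
R = (PIP − Pplat)/V̇ = (33.5 − 27.0) / 0.6833 = 6.5/0.6833 = 9.513 cmH2O·s/L.
C = Vt/(Pplat − PEEP) = 478.31 / (27.0 − 12) = 478.31/15.0 = 31.887 mL/cmH2O.
τ = R × C = 9.513 × 0.03189 L/cmH2O = 0.3034 s.
Fraction remaining = e^(−Te/τ) = e^(−0.40/0.3034) = 0.2676.
Trapped volume = 478.31 × 0.2676 = 128.0 mL.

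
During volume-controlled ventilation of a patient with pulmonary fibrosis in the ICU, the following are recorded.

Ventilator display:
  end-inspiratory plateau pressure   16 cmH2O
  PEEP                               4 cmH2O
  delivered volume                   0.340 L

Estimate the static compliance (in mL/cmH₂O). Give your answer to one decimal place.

Cstat = Vt / (Pplat − PEEP) = 340 / (16 − 4) = 340 / 12.0 = 28.333 mL/cmH2O.

28.3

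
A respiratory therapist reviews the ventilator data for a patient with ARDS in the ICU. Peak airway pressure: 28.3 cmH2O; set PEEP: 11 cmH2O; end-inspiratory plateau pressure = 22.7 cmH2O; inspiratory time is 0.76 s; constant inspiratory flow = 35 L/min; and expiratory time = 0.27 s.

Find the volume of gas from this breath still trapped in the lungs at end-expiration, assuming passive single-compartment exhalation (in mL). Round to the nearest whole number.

211

Flow: 35 L/min ÷ 60 = 0.5833 L/s.
Vt = flow × Ti = 0.5833 L/s × 0.76 s × 1000 mL/L = 443.31 mL.
R = (PIP − Pplat)/V̇ = (28.3 − 22.7) / 0.5833 = 5.6/0.5833 = 9.601 cmH2O·s/L.
C = Vt/(Pplat − PEEP) = 443.31 / (22.7 − 11) = 443.31/11.7 = 37.89 mL/cmH2O.
τ = R × C = 9.601 × 0.03789 L/cmH2O = 0.3638 s.
Fraction remaining = e^(−Te/τ) = e^(−0.27/0.3638) = 0.4761.
Trapped volume = 443.31 × 0.4761 = 211.06 mL.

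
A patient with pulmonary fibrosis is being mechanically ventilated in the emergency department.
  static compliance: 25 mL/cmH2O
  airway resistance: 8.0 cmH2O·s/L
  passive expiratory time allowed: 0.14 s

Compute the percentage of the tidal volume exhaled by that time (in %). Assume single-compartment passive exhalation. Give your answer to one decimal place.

50.3

τ = R × C = 8.0 × 25 mL/cmH2O = 8.0 × 0.025 L/cmH2O = 0.2 s.
Passive exhalation: V(t)/V₀ = e^(−t/τ) = e^(−0.14/0.2) = 0.4966.
Fraction exhaled = 1 − 0.4966 = 0.5034 → 50.34%.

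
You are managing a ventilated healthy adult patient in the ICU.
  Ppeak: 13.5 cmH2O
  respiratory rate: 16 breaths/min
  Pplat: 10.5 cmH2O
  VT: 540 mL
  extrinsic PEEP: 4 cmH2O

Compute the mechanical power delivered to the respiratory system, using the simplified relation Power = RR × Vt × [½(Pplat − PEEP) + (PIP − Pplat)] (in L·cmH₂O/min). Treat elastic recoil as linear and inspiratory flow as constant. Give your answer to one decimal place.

54.0

Per-breath work = Vt × [½(Pplat−PEEP) + (PIP−Pplat)] = 0.540 × [0.5×6.5 + 3.0] = 0.540 × 6.25 = 3.375 L·cmH2O.
Power = 16 × 3.375 = 54.0 L·cmH2O/min.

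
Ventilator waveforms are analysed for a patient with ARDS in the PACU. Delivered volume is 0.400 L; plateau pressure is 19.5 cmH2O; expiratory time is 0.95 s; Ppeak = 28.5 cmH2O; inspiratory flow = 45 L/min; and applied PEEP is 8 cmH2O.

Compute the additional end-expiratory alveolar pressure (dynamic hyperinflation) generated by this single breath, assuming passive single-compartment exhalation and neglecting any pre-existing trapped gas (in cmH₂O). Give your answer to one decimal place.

Flow: 45 L/min ÷ 60 = 0.75 L/s.
R = (PIP − Pplat)/V̇ = (28.5 − 19.5) / 0.75 = 9.0/0.75 = 12.0 cmH2O·s/L.
C = Vt/(Pplat − PEEP) = 400.0 / (19.5 − 8) = 400.0/11.5 = 34.783 mL/cmH2O.
τ = R × C = 12.0 × 0.03478 L/cmH2O = 0.4174 s.
Fraction remaining = e^(−Te/τ) = e^(−0.95/0.4174) = 0.1027; trapped volume = 400.0 × 0.1027 = 41.08 mL.
Additional alveolar pressure from trapping ≈ V_trapped / C = 41.08 / 34.783 = 1.181 cmH2O.

1.2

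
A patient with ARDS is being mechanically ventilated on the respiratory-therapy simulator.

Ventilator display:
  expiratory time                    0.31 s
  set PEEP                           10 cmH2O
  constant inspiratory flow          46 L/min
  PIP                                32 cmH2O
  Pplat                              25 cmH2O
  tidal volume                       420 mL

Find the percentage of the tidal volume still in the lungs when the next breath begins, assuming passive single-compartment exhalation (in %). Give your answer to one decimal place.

Flow: 46 L/min ÷ 60 = 0.7667 L/s.
R = (PIP − Pplat)/V̇ = (32 − 25) / 0.7667 = 7.0/0.7667 = 9.13 cmH2O·s/L.
C = Vt/(Pplat − PEEP) = 420.0 / (25 − 10) = 420.0/15.0 = 28.0 mL/cmH2O.
τ = R × C = 9.13 × 0.028 L/cmH2O = 0.2556 s.
Fraction remaining at end-expiration = e^(−Te/τ) = e^(−0.31/0.2556) = 0.2974 → 29.74%.

29.7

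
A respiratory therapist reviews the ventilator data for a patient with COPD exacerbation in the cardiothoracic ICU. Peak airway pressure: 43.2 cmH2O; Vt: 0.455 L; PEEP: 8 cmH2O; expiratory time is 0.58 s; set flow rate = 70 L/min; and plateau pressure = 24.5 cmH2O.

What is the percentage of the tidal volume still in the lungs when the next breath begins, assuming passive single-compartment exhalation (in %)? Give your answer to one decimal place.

Flow: 70 L/min ÷ 60 = 1.1667 L/s.
R = (PIP − Pplat)/V̇ = (43.2 − 24.5) / 1.1667 = 18.7/1.1667 = 16.028 cmH2O·s/L.
C = Vt/(Pplat − PEEP) = 455.0 / (24.5 − 8) = 455.0/16.5 = 27.576 mL/cmH2O.
τ = R × C = 16.028 × 0.02758 L/cmH2O = 0.4421 s.
Fraction remaining at end-expiration = e^(−Te/τ) = e^(−0.58/0.4421) = 0.2693 → 26.93%.

26.9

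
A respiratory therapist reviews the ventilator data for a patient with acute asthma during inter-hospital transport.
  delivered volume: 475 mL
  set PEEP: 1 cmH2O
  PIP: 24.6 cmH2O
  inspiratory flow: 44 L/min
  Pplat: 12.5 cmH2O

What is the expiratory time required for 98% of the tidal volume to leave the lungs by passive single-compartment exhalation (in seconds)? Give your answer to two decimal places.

Flow: 44 L/min ÷ 60 = 0.7333 L/s.
R = (PIP − Pplat)/V̇ = (24.6 − 12.5) / 0.7333 = 12.1/0.7333 = 16.501 cmH2O·s/L.
C = Vt/(Pplat − PEEP) = 475.0 / (12.5 − 1) = 475.0/11.5 = 41.304 mL/cmH2O.
τ = R × C = 16.501 × 0.0413 L/cmH2O = 0.6815 s.
t = −τ·ln(1 − 0.98) = −0.6815·ln(0.02) = 2.666 s.

2.67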